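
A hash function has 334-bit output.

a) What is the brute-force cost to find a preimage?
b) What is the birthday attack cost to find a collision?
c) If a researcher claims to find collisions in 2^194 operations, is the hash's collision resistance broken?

Step 1: Preimage resistance requires brute-force of 2^334 operations.
Step 2: Collision resistance (birthday bound) = 2^(334/2) = 2^167.
Step 3: The claimed attack costs 2^194 operations.
Step 4: Since 2^194 >= 2^167, the claimed attack is no faster than the generic birthday attack, so this does not break collision resistance.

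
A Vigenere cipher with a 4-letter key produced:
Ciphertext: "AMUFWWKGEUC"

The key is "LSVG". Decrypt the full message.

Step 1: Key 'LSVG' has length 4. Extended key: LSVGLSVGLSV
Step 2: Decrypt each position:
  A(0) - L(11) = 15 = P
  M(12) - S(18) = 20 = U
  U(20) - V(21) = 25 = Z
  F(5) - G(6) = 25 = Z
  W(22) - L(11) = 11 = L
  W(22) - S(18) = 4 = E
  K(10) - V(21) = 15 = P
  G(6) - G(6) = 0 = A
  E(4) - L(11) = 19 = T
  U(20) - S(18) = 2 = C
  C(2) - V(21) = 7 = H
Plaintext: PUZZLEPATCH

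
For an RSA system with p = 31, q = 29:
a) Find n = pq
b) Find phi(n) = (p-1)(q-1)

Step 1: n = p * q = 31 * 29 = 899.
Step 2: phi(n) = (p-1)(q-1) = 30 * 28 = 840.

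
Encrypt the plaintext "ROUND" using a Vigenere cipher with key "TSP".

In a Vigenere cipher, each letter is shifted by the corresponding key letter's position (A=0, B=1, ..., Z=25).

Step 1: Repeat key to match plaintext length:
  Plaintext: ROUND
  Key:       TSPTS
Step 2: Encrypt each letter:
  R(17) + T(19) = (17+19) mod 26 = 10 = K
  O(14) + S(18) = (14+18) mod 26 = 6 = G
  U(20) + P(15) = (20+15) mod 26 = 9 = J
  N(13) + T(19) = (13+19) mod 26 = 6 = G
  D(3) + S(18) = (3+18) mod 26 = 21 = V
Ciphertext: KGJGV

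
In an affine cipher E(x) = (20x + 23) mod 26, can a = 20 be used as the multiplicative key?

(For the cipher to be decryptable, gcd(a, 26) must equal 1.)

Step 1: Compute gcd(20, 26).
Step 2: gcd(20, 26) = 2.
Since gcd = 2 != 1, 20 shares a common factor with 26, so it cannot be used.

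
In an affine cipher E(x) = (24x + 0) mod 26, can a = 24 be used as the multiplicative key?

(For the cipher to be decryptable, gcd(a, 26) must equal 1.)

Step 1: Compute gcd(24, 26).
Step 2: gcd(24, 26) = 2.
Since gcd = 2 != 1, 24 shares a common factor with 26, so it cannot be used.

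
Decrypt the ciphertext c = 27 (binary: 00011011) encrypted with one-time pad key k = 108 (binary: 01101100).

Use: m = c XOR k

Step 1: XOR ciphertext with key:
  Ciphertext: 00011011
  Key:        01101100
  XOR:        01110111
Step 2: Plaintext = 01110111 = 119 in decimal.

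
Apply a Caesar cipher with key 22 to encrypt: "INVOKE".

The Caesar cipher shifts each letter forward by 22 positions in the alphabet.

Step 1: For each letter, shift forward by 22 positions (mod 26).
  I (position 8) -> position (8+22) mod 26 = 4 -> E
  N (position 13) -> position (13+22) mod 26 = 9 -> J
  V (position 21) -> position (21+22) mod 26 = 17 -> R
  O (position 14) -> position (14+22) mod 26 = 10 -> K
  K (position 10) -> position (10+22) mod 26 = 6 -> G
  E (position 4) -> position (4+22) mod 26 = 0 -> A
Result: EJRKGA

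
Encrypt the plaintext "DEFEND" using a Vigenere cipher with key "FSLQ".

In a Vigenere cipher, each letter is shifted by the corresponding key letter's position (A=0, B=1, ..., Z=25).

Step 1: Repeat key to match plaintext length:
  Plaintext: DEFEND
  Key:       FSLQFS
Step 2: Encrypt each letter:
  D(3) + F(5) = (3+5) mod 26 = 8 = I
  E(4) + S(18) = (4+18) mod 26 = 22 = W
  F(5) + L(11) = (5+11) mod 26 = 16 = Q
  E(4) + Q(16) = (4+16) mod 26 = 20 = U
  N(13) + F(5) = (13+5) mod 26 = 18 = S
  D(3) + S(18) = (3+18) mod 26 = 21 = V
Ciphertext: IWQUSV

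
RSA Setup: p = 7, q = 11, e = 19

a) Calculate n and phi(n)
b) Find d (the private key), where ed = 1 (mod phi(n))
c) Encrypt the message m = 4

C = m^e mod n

Step 1: n = 7 * 11 = 77.
Step 2: phi(n) = (7-1)(11-1) = 6 * 10 = 60.
Step 3: Find d = 19^(-1) mod 60 = 19.
  Verify: 19 * 19 = 361 = 1 (mod 60).
Step 4: C = 4^19 mod 77 = 25.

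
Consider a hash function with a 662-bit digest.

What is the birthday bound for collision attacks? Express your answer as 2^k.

Step 1: The birthday paradox gives collision probability ~50% after sqrt(2^n) = 2^(n/2) hashes.
Step 2: For 662-bit output: 2^(662/2) = 2^331.
Step 3: Approximately 2^331 hash computations needed.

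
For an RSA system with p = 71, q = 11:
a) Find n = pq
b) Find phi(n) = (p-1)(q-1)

Step 1: n = p * q = 71 * 11 = 781.
Step 2: phi(n) = (p-1)(q-1) = 70 * 10 = 700.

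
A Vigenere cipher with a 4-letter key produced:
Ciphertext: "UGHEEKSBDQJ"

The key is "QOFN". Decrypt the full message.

Step 1: Key 'QOFN' has length 4. Extended key: QOFNQOFNQOF
Step 2: Decrypt each position:
  U(20) - Q(16) = 4 = E
  G(6) - O(14) = 18 = S
  H(7) - F(5) = 2 = C
  E(4) - N(13) = 17 = R
  E(4) - Q(16) = 14 = O
  K(10) - O(14) = 22 = W
  S(18) - F(5) = 13 = N
  B(1) - N(13) = 14 = O
  D(3) - Q(16) = 13 = N
  Q(16) - O(14) = 2 = C
  J(9) - F(5) = 4 = E
Plaintext: ESCROWNONCE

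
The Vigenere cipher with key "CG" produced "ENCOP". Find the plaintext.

Step 1: Extend key: CGCGC
Step 2: Decrypt each letter (c - k) mod 26:
  E(4) - C(2) = (4-2) mod 26 = 2 = C
  N(13) - G(6) = (13-6) mod 26 = 7 = H
  C(2) - C(2) = (2-2) mod 26 = 0 = A
  O(14) - G(6) = (14-6) mod 26 = 8 = I
  P(15) - C(2) = (15-2) mod 26 = 13 = N
Plaintext: CHAIN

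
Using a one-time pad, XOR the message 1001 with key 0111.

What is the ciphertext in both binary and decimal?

Step 1: Write out the XOR operation bit by bit:
  Message: 1001
  Key:     0111
  XOR:     1110
Step 2: Convert to decimal: 1110 = 14.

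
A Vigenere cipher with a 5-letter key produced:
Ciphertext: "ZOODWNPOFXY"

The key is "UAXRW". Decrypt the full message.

Step 1: Key 'UAXRW' has length 5. Extended key: UAXRWUAXRWU
Step 2: Decrypt each position:
  Z(25) - U(20) = 5 = F
  O(14) - A(0) = 14 = O
  O(14) - X(23) = 17 = R
  D(3) - R(17) = 12 = M
  W(22) - W(22) = 0 = A
  N(13) - U(20) = 19 = T
  P(15) - A(0) = 15 = P
  O(14) - X(23) = 17 = R
  F(5) - R(17) = 14 = O
  X(23) - W(22) = 1 = B
  Y(24) - U(20) = 4 = E
Plaintext: FORMATPROBE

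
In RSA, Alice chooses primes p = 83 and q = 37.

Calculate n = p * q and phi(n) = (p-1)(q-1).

Step 1: n = p * q = 83 * 37 = 3071.
Step 2: phi(n) = (p-1)(q-1) = 82 * 36 = 2952.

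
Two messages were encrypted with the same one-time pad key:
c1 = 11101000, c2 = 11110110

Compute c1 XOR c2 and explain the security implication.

Step 1: c1 XOR c2 = (m1 XOR k) XOR (m2 XOR k).
Step 2: By XOR associativity/commutativity: = m1 XOR m2 XOR k XOR k = m1 XOR m2.
Step 3: 11101000 XOR 11110110 = 00011110 = 30.
Step 4: The key cancels out! An attacker learns m1 XOR m2 = 30, revealing the relationship between plaintexts.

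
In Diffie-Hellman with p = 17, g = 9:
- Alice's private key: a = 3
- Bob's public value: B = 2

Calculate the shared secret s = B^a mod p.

Step 1: s = B^a mod p = 2^3 mod 17.
  2^1 mod 17 = 2
  2^2 mod 17 = (2 * 2) mod 17 = 4
  2^3 mod 17 = (4 * 2) mod 17 = 8
Result: shared secret = 8.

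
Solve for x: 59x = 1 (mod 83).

Step 1: We need x such that 59 * x = 1 (mod 83).
Step 2: Using the extended Euclidean algorithm or trial:
  59 * 38 = 2242 = 27 * 83 + 1.
Step 3: Since 2242 mod 83 = 1, the inverse is x = 38.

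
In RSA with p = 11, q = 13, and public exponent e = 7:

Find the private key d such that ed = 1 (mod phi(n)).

Step 1: n = 11 * 13 = 143.
Step 2: phi(n) = 10 * 12 = 120.
Step 3: Find d such that 7 * d = 1 (mod 120).
Step 4: d = 7^(-1) mod 120 = 103.
Verification: 7 * 103 = 721 = 6 * 120 + 1.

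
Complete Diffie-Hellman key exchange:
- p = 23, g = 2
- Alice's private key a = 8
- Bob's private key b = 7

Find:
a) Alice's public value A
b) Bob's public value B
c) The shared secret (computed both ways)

Step 1: A = g^a mod p = 2^8 mod 23 = 3.
Step 2: B = g^b mod p = 2^7 mod 23 = 13.
Step 3: Alice computes s = B^a mod p = 13^8 mod 23 = 2.
Step 4: Bob computes s = A^b mod p = 3^7 mod 23 = 2.
Both sides agree: shared secret = 2.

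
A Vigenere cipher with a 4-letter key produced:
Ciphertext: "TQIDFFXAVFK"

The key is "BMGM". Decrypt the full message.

Step 1: Key 'BMGM' has length 4. Extended key: BMGMBMGMBMG
Step 2: Decrypt each position:
  T(19) - B(1) = 18 = S
  Q(16) - M(12) = 4 = E
  I(8) - G(6) = 2 = C
  D(3) - M(12) = 17 = R
  F(5) - B(1) = 4 = E
  F(5) - M(12) = 19 = T
  X(23) - G(6) = 17 = R
  A(0) - M(12) = 14 = O
  V(21) - B(1) = 20 = U
  F(5) - M(12) = 19 = T
  K(10) - G(6) = 4 = E
Plaintext: SECRETROUTE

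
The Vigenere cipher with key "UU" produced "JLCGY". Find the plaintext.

Step 1: Extend key: UUUUU
Step 2: Decrypt each letter (c - k) mod 26:
  J(9) - U(20) = (9-20) mod 26 = 15 = P
  L(11) - U(20) = (11-20) mod 26 = 17 = R
  C(2) - U(20) = (2-20) mod 26 = 8 = I
  G(6) - U(20) = (6-20) mod 26 = 12 = M
  Y(24) - U(20) = (24-20) mod 26 = 4 = E
Plaintext: PRIME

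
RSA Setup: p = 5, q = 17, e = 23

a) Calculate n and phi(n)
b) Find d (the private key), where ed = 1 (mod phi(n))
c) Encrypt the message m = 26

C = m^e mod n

Step 1: n = 5 * 17 = 85.
Step 2: phi(n) = (5-1)(17-1) = 4 * 16 = 64.
Step 3: Find d = 23^(-1) mod 64 = 39.
  Verify: 23 * 39 = 897 = 1 (mod 64).
Step 4: C = 26^23 mod 85 = 36.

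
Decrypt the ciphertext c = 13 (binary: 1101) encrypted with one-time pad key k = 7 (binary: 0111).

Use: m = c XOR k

Step 1: XOR ciphertext with key:
  Ciphertext: 1101
  Key:        0111
  XOR:        1010
Step 2: Plaintext = 1010 = 10 in decimal.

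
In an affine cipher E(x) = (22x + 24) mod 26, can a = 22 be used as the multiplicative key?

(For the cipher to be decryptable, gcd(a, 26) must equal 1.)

Step 1: Compute gcd(22, 26).
Step 2: gcd(22, 26) = 2.
Since gcd = 2 != 1, 22 shares a common factor with 26, so it cannot be used.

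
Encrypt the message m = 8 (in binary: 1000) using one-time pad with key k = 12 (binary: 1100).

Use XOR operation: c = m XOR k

Step 1: Write out the XOR operation bit by bit:
  Message: 1000
  Key:     1100
  XOR:     0100
Step 2: Convert to decimal: 0100 = 4.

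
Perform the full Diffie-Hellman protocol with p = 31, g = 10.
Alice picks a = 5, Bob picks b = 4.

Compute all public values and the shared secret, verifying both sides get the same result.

Step 1: A = g^a mod p = 10^5 mod 31 = 25.
Step 2: B = g^b mod p = 10^4 mod 31 = 18.
Step 3: Alice computes s = B^a mod p = 18^5 mod 31 = 25.
Step 4: Bob computes s = A^b mod p = 25^4 mod 31 = 25.
Both sides agree: shared secret = 25.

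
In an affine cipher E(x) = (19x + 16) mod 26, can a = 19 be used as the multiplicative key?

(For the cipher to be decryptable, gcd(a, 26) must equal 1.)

Step 1: Compute gcd(19, 26).
Step 2: gcd(19, 26) = 1.
Since gcd = 1, 19 is coprime with 26, so it is a valid key.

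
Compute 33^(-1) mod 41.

Step 1: We need x such that 33 * x = 1 (mod 41).
Step 2: Using the extended Euclidean algorithm or trial:
  33 * 5 = 165 = 4 * 41 + 1.
Step 3: Since 165 mod 41 = 1, the inverse is x = 5.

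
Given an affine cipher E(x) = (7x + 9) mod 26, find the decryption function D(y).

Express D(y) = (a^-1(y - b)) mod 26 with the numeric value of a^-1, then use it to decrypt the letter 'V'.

Step 1: Find a^-1, the modular inverse of 7 mod 26.
Step 2: We need 7 * a^-1 = 1 (mod 26).
Step 3: 7 * 15 = 105 = 4 * 26 + 1, so a^-1 = 15.
Step 4: D(y) = 15(y - 9) mod 26.
Step 5: Apply to 'V' (y = 21): D(21) = 15 * (21 - 9) mod 26 = 15 * 12 mod 26 = 24 -> 'Y'.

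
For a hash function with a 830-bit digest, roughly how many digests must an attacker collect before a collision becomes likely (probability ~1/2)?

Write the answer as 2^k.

Step 1: The birthday paradox gives collision probability ~50% after sqrt(2^n) = 2^(n/2) hashes.
Step 2: For 830-bit output: 2^(830/2) = 2^415.
Step 3: Approximately 2^415 hash computations needed.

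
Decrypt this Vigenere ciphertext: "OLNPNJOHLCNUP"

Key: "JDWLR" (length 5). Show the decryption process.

Step 1: Key 'JDWLR' has length 5. Extended key: JDWLRJDWLRJDW
Step 2: Decrypt each position:
  O(14) - J(9) = 5 = F
  L(11) - D(3) = 8 = I
  N(13) - W(22) = 17 = R
  P(15) - L(11) = 4 = E
  N(13) - R(17) = 22 = W
  J(9) - J(9) = 0 = A
  O(14) - D(3) = 11 = L
  H(7) - W(22) = 11 = L
  L(11) - L(11) = 0 = A
  C(2) - R(17) = 11 = L
  N(13) - J(9) = 4 = E
  U(20) - D(3) = 17 = R
  P(15) - W(22) = 19 = T
Plaintext: FIREWALLALERT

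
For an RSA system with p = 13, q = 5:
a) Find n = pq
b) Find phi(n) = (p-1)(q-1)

Step 1: n = p * q = 13 * 5 = 65.
Step 2: phi(n) = (p-1)(q-1) = 12 * 4 = 48.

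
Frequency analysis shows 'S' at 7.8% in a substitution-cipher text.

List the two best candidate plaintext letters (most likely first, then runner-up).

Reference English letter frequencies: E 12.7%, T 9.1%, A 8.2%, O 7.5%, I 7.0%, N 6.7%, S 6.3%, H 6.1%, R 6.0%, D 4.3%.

Step 1: Observed frequency of 'S' is 7.8%.
Step 2: Compute distances to each reference frequency and sort:
  O (7.5%): difference = 0.3% <-- BEST
  A (8.2%): difference = 0.4% <-- RUNNER-UP
  I (7.0%): difference = 0.8%
  N (6.7%): difference = 1.1%
  T (9.1%): difference = 1.3%
Step 3: Most likely is 'O' (7.5%, diff 0.3%); second most likely is 'A' (8.2%, diff 0.4%).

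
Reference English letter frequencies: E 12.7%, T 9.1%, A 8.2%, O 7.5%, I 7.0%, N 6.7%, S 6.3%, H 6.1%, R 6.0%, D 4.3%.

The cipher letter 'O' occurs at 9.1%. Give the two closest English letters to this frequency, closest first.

Step 1: Observed frequency of 'O' is 9.1%.
Step 2: Compute distances to each reference frequency and sort:
  T (9.1%): difference = 0.0% <-- BEST
  A (8.2%): difference = 0.9% <-- RUNNER-UP
  O (7.5%): difference = 1.6%
  I (7.0%): difference = 2.1%
  N (6.7%): difference = 2.4%
Step 3: Most likely is 'T' (9.1%, diff 0.0%); second most likely is 'A' (8.2%, diff 0.9%).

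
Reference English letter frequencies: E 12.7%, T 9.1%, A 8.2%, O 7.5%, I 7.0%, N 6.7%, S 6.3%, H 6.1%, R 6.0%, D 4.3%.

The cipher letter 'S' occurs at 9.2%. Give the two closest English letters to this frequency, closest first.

Step 1: Observed frequency of 'S' is 9.2%.
Step 2: Compute distances to each reference frequency and sort:
  T (9.1%): difference = 0.1% <-- BEST
  A (8.2%): difference = 1.0% <-- RUNNER-UP
  O (7.5%): difference = 1.7%
  I (7.0%): difference = 2.2%
  N (6.7%): difference = 2.5%
Step 3: Most likely is 'T' (9.1%, diff 0.1%); second most likely is 'A' (8.2%, diff 1.0%).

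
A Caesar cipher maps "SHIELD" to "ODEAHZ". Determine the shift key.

Step 1: Compare first letters: S (position 18) -> O (position 14).
Step 2: Shift = (14 - 18) mod 26 = 22.
The shift value is 22.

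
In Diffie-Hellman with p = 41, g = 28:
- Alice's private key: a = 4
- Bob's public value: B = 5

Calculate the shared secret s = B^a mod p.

Step 1: s = B^a mod p = 5^4 mod 41.
  5^1 mod 41 = 5
  5^2 mod 41 = (5 * 5) mod 41 = 25
  5^3 mod 41 = (25 * 5) mod 41 = 2
  5^4 mod 41 = (2 * 5) mod 41 = 10
Result: shared secret = 10.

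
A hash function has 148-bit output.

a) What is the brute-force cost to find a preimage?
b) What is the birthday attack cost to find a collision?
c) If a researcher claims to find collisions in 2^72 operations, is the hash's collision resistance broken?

Step 1: Preimage resistance requires brute-force of 2^148 operations.
Step 2: Collision resistance (birthday bound) = 2^(148/2) = 2^74.
Step 3: The claimed attack costs 2^72 operations.
Step 4: Since 2^72 < 2^74, the claimed attack beats the generic birthday bound, so collision resistance is broken.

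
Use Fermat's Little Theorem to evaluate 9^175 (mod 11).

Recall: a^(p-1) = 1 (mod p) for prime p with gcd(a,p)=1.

Step 1: Since 11 is prime, by Fermat's Little Theorem: 9^10 = 1 (mod 11).
Step 2: Reduce exponent: 175 mod 10 = 5.
Step 3: So 9^175 = 9^5 (mod 11).
Step 4: 9^5 mod 11 = 1.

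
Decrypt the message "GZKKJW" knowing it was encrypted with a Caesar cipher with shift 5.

Step 1: Reverse the shift by subtracting 5 from each letter position.
  G (position 6) -> position (6-5) mod 26 = 1 -> B
  Z (position 25) -> position (25-5) mod 26 = 20 -> U
  K (position 10) -> position (10-5) mod 26 = 5 -> F
  K (position 10) -> position (10-5) mod 26 = 5 -> F
  J (position 9) -> position (9-5) mod 26 = 4 -> E
  W (position 22) -> position (22-5) mod 26 = 17 -> R
Decrypted message: BUFFER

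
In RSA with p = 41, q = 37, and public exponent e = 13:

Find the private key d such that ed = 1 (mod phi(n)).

Step 1: n = 41 * 37 = 1517.
Step 2: phi(n) = 40 * 36 = 1440.
Step 3: Find d such that 13 * d = 1 (mod 1440).
Step 4: d = 13^(-1) mod 1440 = 997.
Verification: 13 * 997 = 12961 = 9 * 1440 + 1.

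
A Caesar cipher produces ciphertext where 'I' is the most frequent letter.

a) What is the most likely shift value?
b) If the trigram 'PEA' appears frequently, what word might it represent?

Step 1: In English, 'E' is the most frequent letter (12.7%).
Step 2: The most frequent ciphertext letter is 'I' (position 8).
Step 3: Shift = (8 - 4) mod 26 = 4.
Step 4: Decrypt 'PEA' by shifting back 4:
  P -> L
  E -> A
  A -> W
Step 5: 'PEA' decrypts to 'LAW'.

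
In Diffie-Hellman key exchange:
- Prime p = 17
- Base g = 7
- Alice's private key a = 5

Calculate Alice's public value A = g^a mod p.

Step 1: A = g^a mod p = 7^5 mod 17.
  7^1 mod 17 = 7
  7^2 mod 17 = (7 * 7) mod 17 = 15
  7^3 mod 17 = (15 * 7) mod 17 = 3
  7^4 mod 17 = (3 * 7) mod 17 = 4
  7^5 mod 17 = (4 * 7) mod 17 = 11
Result: A = 11.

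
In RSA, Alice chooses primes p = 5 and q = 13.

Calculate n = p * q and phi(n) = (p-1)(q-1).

Step 1: n = p * q = 5 * 13 = 65.
Step 2: phi(n) = (p-1)(q-1) = 4 * 12 = 48.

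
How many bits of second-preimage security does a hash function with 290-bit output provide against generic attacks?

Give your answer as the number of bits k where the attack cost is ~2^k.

Step 1: The hash has a 290-bit output.
Step 2: Second-preimage resistance means: given a specific input x, it should be infeasible to find a different y with h(y) = h(x).
With a 290-bit output, a generic search for a second preimage costs about 2^290 evaluations (each trial matches the fixed target with probability 2^-290).
Step 3: Security level = 290 bits.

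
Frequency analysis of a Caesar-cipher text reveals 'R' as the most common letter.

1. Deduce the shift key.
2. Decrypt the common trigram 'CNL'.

Step 1: In English, 'E' is the most frequent letter (12.7%).
Step 2: The most frequent ciphertext letter is 'R' (position 17).
Step 3: Shift = (17 - 4) mod 26 = 13.
Step 4: Decrypt 'CNL' by shifting back 13:
  C -> P
  N -> A
  L -> Y
Step 5: 'CNL' decrypts to 'PAY'.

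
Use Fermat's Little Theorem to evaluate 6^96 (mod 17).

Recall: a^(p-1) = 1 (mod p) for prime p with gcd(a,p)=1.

Step 1: Since 17 is prime, by Fermat's Little Theorem: 6^16 = 1 (mod 17).
Step 2: Reduce exponent: 96 mod 16 = 0.
Step 3: So 6^96 = 6^0 (mod 17).
Step 4: 6^0 mod 17 = 1.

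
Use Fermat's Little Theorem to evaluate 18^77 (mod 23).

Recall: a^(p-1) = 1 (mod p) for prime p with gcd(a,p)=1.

Step 1: Since 23 is prime, by Fermat's Little Theorem: 18^22 = 1 (mod 23).
Step 2: Reduce exponent: 77 mod 22 = 11.
Step 3: So 18^77 = 18^11 (mod 23).
Step 4: 18^11 mod 23 = 1.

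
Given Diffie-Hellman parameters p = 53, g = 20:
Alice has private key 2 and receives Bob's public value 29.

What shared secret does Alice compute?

Step 1: s = B^a mod p = 29^2 mod 53.
  29^1 mod 53 = 29
  29^2 mod 53 = (29 * 29) mod 53 = 46
Result: shared secret = 46.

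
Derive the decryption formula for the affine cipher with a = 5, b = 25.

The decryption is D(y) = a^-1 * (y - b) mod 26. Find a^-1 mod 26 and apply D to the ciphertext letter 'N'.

Step 1: Find a^-1, the modular inverse of 5 mod 26.
Step 2: We need 5 * a^-1 = 1 (mod 26).
Step 3: 5 * 21 = 105 = 4 * 26 + 1, so a^-1 = 21.
Step 4: D(y) = 21(y - 25) mod 26.
Step 5: Apply to 'N' (y = 13): D(13) = 21 * (13 - 25) mod 26 = 21 * -12 mod 26 = 8 -> 'I'.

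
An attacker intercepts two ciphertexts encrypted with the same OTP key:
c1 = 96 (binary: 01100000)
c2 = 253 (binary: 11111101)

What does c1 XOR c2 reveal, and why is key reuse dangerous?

Step 1: c1 XOR c2 = (m1 XOR k) XOR (m2 XOR k).
Step 2: By XOR associativity/commutativity: = m1 XOR m2 XOR k XOR k = m1 XOR m2.
Step 3: 01100000 XOR 11111101 = 10011101 = 157.
Step 4: The key cancels out! An attacker learns m1 XOR m2 = 157, revealing the relationship between plaintexts.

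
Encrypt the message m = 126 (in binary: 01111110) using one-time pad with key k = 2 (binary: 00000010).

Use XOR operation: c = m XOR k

Step 1: Write out the XOR operation bit by bit:
  Message: 01111110
  Key:     00000010
  XOR:     01111100
Step 2: Convert to decimal: 01111100 = 124.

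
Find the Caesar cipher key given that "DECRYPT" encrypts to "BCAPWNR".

Step 1: Compare first letters: D (position 3) -> B (position 1).
Step 2: Shift = (1 - 3) mod 26 = 24.
The shift value is 24.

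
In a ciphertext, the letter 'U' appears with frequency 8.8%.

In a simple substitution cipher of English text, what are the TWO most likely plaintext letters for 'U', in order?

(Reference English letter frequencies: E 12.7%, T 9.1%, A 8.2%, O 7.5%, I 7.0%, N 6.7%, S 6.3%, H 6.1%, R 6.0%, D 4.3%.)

Step 1: Observed frequency of 'U' is 8.8%.
Step 2: Compute distances to each reference frequency and sort:
  T (9.1%): difference = 0.3% <-- BEST
  A (8.2%): difference = 0.6% <-- RUNNER-UP
  O (7.5%): difference = 1.3%
  I (7.0%): difference = 1.8%
  N (6.7%): difference = 2.1%
Step 3: Most likely is 'T' (9.1%, diff 0.3%); second most likely is 'A' (8.2%, diff 0.6%).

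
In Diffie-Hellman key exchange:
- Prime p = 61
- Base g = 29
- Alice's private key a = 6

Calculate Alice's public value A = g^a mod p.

Step 1: A = g^a mod p = 29^6 mod 61.
  29^1 mod 61 = 29
  29^2 mod 61 = (29 * 29) mod 61 = 48
  29^3 mod 61 = (48 * 29) mod 61 = 50
  29^4 mod 61 = (50 * 29) mod 61 = 47
  29^5 mod 61 = (47 * 29) mod 61 = 21
  29^6 mod 61 = (21 * 29) mod 61 = 60
Result: A = 60.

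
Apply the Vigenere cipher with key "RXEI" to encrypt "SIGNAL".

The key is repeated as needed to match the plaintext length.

Step 1: Repeat key to match plaintext length:
  Plaintext: SIGNAL
  Key:       RXEIRX
Step 2: Encrypt each letter:
  S(18) + R(17) = (18+17) mod 26 = 9 = J
  I(8) + X(23) = (8+23) mod 26 = 5 = F
  G(6) + E(4) = (6+4) mod 26 = 10 = K
  N(13) + I(8) = (13+8) mod 26 = 21 = V
  A(0) + R(17) = (0+17) mod 26 = 17 = R
  L(11) + X(23) = (11+23) mod 26 = 8 = I
Ciphertext: JFKVRI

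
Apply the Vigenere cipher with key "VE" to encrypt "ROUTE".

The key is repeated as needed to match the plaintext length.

Step 1: Repeat key to match plaintext length:
  Plaintext: ROUTE
  Key:       VEVEV
Step 2: Encrypt each letter:
  R(17) + V(21) = (17+21) mod 26 = 12 = M
  O(14) + E(4) = (14+4) mod 26 = 18 = S
  U(20) + V(21) = (20+21) mod 26 = 15 = P
  T(19) + E(4) = (19+4) mod 26 = 23 = X
  E(4) + V(21) = (4+21) mod 26 = 25 = Z
Ciphertext: MSPXZ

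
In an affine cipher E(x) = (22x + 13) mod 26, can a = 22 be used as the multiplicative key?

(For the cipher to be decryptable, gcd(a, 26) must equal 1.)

Step 1: Compute gcd(22, 26).
Step 2: gcd(22, 26) = 2.
Since gcd = 2 != 1, 22 shares a common factor with 26, so it cannot be used.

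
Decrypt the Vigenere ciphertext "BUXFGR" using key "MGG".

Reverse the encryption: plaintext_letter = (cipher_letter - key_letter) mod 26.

Step 1: Extend key: MGGMGG
Step 2: Decrypt each letter (c - k) mod 26:
  B(1) - M(12) = (1-12) mod 26 = 15 = P
  U(20) - G(6) = (20-6) mod 26 = 14 = O
  X(23) - G(6) = (23-6) mod 26 = 17 = R
  F(5) - M(12) = (5-12) mod 26 = 19 = T
  G(6) - G(6) = (6-6) mod 26 = 0 = A
  R(17) - G(6) = (17-6) mod 26 = 11 = L
Plaintext: PORTAL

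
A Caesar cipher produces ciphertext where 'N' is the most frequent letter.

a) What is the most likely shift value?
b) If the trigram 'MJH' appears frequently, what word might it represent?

Step 1: In English, 'E' is the most frequent letter (12.7%).
Step 2: The most frequent ciphertext letter is 'N' (position 13).
Step 3: Shift = (13 - 4) mod 26 = 9.
Step 4: Decrypt 'MJH' by shifting back 9:
  M -> D
  J -> A
  H -> Y
Step 5: 'MJH' decrypts to 'DAY'.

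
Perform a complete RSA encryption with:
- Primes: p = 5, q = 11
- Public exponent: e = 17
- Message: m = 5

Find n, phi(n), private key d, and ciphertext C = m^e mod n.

Step 1: n = 5 * 11 = 55.
Step 2: phi(n) = (5-1)(11-1) = 4 * 10 = 40.
Step 3: Find d = 17^(-1) mod 40 = 33.
  Verify: 17 * 33 = 561 = 1 (mod 40).
Step 4: C = 5^17 mod 55 = 25.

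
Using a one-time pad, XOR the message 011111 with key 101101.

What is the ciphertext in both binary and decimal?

Step 1: Write out the XOR operation bit by bit:
  Message: 011111
  Key:     101101
  XOR:     110010
Step 2: Convert to decimal: 110010 = 50.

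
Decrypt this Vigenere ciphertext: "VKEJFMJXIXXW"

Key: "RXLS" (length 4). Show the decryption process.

Step 1: Key 'RXLS' has length 4. Extended key: RXLSRXLSRXLS
Step 2: Decrypt each position:
  V(21) - R(17) = 4 = E
  K(10) - X(23) = 13 = N
  E(4) - L(11) = 19 = T
  J(9) - S(18) = 17 = R
  F(5) - R(17) = 14 = O
  M(12) - X(23) = 15 = P
  J(9) - L(11) = 24 = Y
  X(23) - S(18) = 5 = F
  I(8) - R(17) = 17 = R
  X(23) - X(23) = 0 = A
  X(23) - L(11) = 12 = M
  W(22) - S(18) = 4 = E
Plaintext: ENTROPYFRAME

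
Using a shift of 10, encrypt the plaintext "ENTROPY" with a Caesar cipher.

Step 1: For each letter, shift forward by 10 positions (mod 26).
  E (position 4) -> position (4+10) mod 26 = 14 -> O
  N (position 13) -> position (13+10) mod 26 = 23 -> X
  T (position 19) -> position (19+10) mod 26 = 3 -> D
  R (position 17) -> position (17+10) mod 26 = 1 -> B
  O (position 14) -> position (14+10) mod 26 = 24 -> Y
  P (position 15) -> position (15+10) mod 26 = 25 -> Z
  Y (position 24) -> position (24+10) mod 26 = 8 -> I
Result: OXDBYZI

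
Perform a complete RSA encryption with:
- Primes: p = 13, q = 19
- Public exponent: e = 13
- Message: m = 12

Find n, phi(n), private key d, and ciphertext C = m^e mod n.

Step 1: n = 13 * 19 = 247.
Step 2: phi(n) = (13-1)(19-1) = 12 * 18 = 216.
Step 3: Find d = 13^(-1) mod 216 = 133.
  Verify: 13 * 133 = 1729 = 1 (mod 216).
Step 4: C = 12^13 mod 247 = 12.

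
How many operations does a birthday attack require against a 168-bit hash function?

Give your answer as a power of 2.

Step 1: The birthday paradox gives collision probability ~50% after sqrt(2^n) = 2^(n/2) hashes.
Step 2: For 168-bit output: 2^(168/2) = 2^84.
Step 3: Approximately 2^84 hash computations needed.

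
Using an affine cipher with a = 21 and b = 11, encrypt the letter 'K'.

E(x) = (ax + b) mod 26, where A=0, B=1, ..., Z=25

Step 1: Convert 'K' to number: x = 10.
Step 2: E(10) = (21 * 10 + 11) mod 26 = 221 mod 26 = 13.
Step 3: Convert 13 back to letter: N.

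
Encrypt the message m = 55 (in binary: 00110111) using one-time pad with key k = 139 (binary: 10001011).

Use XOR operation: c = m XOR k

Step 1: Write out the XOR operation bit by bit:
  Message: 00110111
  Key:     10001011
  XOR:     10111100
Step 2: Convert to decimal: 10111100 = 188.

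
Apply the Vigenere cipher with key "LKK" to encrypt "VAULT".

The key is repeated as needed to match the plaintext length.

Step 1: Repeat key to match plaintext length:
  Plaintext: VAULT
  Key:       LKKLK
Step 2: Encrypt each letter:
  V(21) + L(11) = (21+11) mod 26 = 6 = G
  A(0) + K(10) = (0+10) mod 26 = 10 = K
  U(20) + K(10) = (20+10) mod 26 = 4 = E
  L(11) + L(11) = (11+11) mod 26 = 22 = W
  T(19) + K(10) = (19+10) mod 26 = 3 = D
Ciphertext: GKEWD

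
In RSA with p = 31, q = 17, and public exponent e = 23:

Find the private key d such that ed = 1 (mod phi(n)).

Step 1: n = 31 * 17 = 527.
Step 2: phi(n) = 30 * 16 = 480.
Step 3: Find d such that 23 * d = 1 (mod 480).
Step 4: d = 23^(-1) mod 480 = 167.
Verification: 23 * 167 = 3841 = 8 * 480 + 1.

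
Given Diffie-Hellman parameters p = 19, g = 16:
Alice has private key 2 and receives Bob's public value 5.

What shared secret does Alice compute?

Step 1: s = B^a mod p = 5^2 mod 19.
  5^1 mod 19 = 5
  5^2 mod 19 = (5 * 5) mod 19 = 6
Result: shared secret = 6.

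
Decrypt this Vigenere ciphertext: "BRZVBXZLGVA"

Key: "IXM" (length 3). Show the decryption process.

Step 1: Key 'IXM' has length 3. Extended key: IXMIXMIXMIX
Step 2: Decrypt each position:
  B(1) - I(8) = 19 = T
  R(17) - X(23) = 20 = U
  Z(25) - M(12) = 13 = N
  V(21) - I(8) = 13 = N
  B(1) - X(23) = 4 = E
  X(23) - M(12) = 11 = L
  Z(25) - I(8) = 17 = R
  L(11) - X(23) = 14 = O
  G(6) - M(12) = 20 = U
  V(21) - I(8) = 13 = N
  A(0) - X(23) = 3 = D
Plaintext: TUNNELROUND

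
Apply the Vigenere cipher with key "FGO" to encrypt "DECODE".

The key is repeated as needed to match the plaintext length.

Step 1: Repeat key to match plaintext length:
  Plaintext: DECODE
  Key:       FGOFGO
Step 2: Encrypt each letter:
  D(3) + F(5) = (3+5) mod 26 = 8 = I
  E(4) + G(6) = (4+6) mod 26 = 10 = K
  C(2) + O(14) = (2+14) mod 26 = 16 = Q
  O(14) + F(5) = (14+5) mod 26 = 19 = T
  D(3) + G(6) = (3+6) mod 26 = 9 = J
  E(4) + O(14) = (4+14) mod 26 = 18 = S
Ciphertext: IKQTJS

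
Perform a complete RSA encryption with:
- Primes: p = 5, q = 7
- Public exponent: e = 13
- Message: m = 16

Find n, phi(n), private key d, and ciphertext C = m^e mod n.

Step 1: n = 5 * 7 = 35.
Step 2: phi(n) = (5-1)(7-1) = 4 * 6 = 24.
Step 3: Find d = 13^(-1) mod 24 = 13.
  Verify: 13 * 13 = 169 = 1 (mod 24).
Step 4: C = 16^13 mod 35 = 16.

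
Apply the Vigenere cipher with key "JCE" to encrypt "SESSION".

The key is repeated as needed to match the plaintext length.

Step 1: Repeat key to match plaintext length:
  Plaintext: SESSION
  Key:       JCEJCEJ
Step 2: Encrypt each letter:
  S(18) + J(9) = (18+9) mod 26 = 1 = B
  E(4) + C(2) = (4+2) mod 26 = 6 = G
  S(18) + E(4) = (18+4) mod 26 = 22 = W
  S(18) + J(9) = (18+9) mod 26 = 1 = B
  I(8) + C(2) = (8+2) mod 26 = 10 = K
  O(14) + E(4) = (14+4) mod 26 = 18 = S
  N(13) + J(9) = (13+9) mod 26 = 22 = W
Ciphertext: BGWBKSW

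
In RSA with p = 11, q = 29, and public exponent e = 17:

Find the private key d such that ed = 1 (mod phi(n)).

Step 1: n = 11 * 29 = 319.
Step 2: phi(n) = 10 * 28 = 280.
Step 3: Find d such that 17 * d = 1 (mod 280).
Step 4: d = 17^(-1) mod 280 = 33.
Verification: 17 * 33 = 561 = 2 * 280 + 1.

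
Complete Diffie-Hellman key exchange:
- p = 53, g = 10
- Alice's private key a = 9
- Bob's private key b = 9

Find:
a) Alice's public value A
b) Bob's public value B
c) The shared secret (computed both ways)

Step 1: A = g^a mod p = 10^9 mod 53 = 28.
Step 2: B = g^b mod p = 10^9 mod 53 = 28.
Step 3: Alice computes s = B^a mod p = 28^9 mod 53 = 46.
Step 4: Bob computes s = A^b mod p = 28^9 mod 53 = 46.
Both sides agree: shared secret = 46.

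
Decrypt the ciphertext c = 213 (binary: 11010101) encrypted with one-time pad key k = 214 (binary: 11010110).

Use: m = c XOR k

Step 1: XOR ciphertext with key:
  Ciphertext: 11010101
  Key:        11010110
  XOR:        00000011
Step 2: Plaintext = 00000011 = 3 in decimal.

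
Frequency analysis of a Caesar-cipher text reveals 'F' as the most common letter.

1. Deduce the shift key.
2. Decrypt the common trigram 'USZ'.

Step 1: In English, 'E' is the most frequent letter (12.7%).
Step 2: The most frequent ciphertext letter is 'F' (position 5).
Step 3: Shift = (5 - 4) mod 26 = 1.
Step 4: Decrypt 'USZ' by shifting back 1:
  U -> T
  S -> R
  Z -> Y
Step 5: 'USZ' decrypts to 'TRY'.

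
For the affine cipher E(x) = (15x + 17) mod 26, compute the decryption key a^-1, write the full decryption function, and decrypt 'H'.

Step 1: Find a^-1, the modular inverse of 15 mod 26.
Step 2: We need 15 * a^-1 = 1 (mod 26).
Step 3: 15 * 7 = 105 = 4 * 26 + 1, so a^-1 = 7.
Step 4: D(y) = 7(y - 17) mod 26.
Step 5: Apply to 'H' (y = 7): D(7) = 7 * (7 - 17) mod 26 = 7 * -10 mod 26 = 8 -> 'I'.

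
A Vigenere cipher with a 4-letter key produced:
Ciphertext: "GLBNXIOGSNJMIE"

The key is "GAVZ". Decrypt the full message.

Step 1: Key 'GAVZ' has length 4. Extended key: GAVZGAVZGAVZGA
Step 2: Decrypt each position:
  G(6) - G(6) = 0 = A
  L(11) - A(0) = 11 = L
  B(1) - V(21) = 6 = G
  N(13) - Z(25) = 14 = O
  X(23) - G(6) = 17 = R
  I(8) - A(0) = 8 = I
  O(14) - V(21) = 19 = T
  G(6) - Z(25) = 7 = H
  S(18) - G(6) = 12 = M
  N(13) - A(0) = 13 = N
  J(9) - V(21) = 14 = O
  M(12) - Z(25) = 13 = N
  I(8) - G(6) = 2 = C
  E(4) - A(0) = 4 = E
Plaintext: ALGORITHMNONCE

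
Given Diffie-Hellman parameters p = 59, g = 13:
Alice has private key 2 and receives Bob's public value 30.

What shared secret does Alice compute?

Step 1: s = B^a mod p = 30^2 mod 59.
  30^1 mod 59 = 30
  30^2 mod 59 = (30 * 30) mod 59 = 15
Result: shared secret = 15.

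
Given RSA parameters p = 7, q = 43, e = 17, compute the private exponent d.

Step 1: n = 7 * 43 = 301.
Step 2: phi(n) = 6 * 42 = 252.
Step 3: Find d such that 17 * d = 1 (mod 252).
Step 4: d = 17^(-1) mod 252 = 89.
Verification: 17 * 89 = 1513 = 6 * 252 + 1.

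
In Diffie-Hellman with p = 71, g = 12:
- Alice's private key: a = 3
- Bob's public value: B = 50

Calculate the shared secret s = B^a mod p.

Step 1: s = B^a mod p = 50^3 mod 71.
  50^1 mod 71 = 50
  50^2 mod 71 = (50 * 50) mod 71 = 15
  50^3 mod 71 = (15 * 50) mod 71 = 40
Result: shared secret = 40.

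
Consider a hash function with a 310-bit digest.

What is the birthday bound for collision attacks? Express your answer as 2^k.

Step 1: The birthday paradox gives collision probability ~50% after sqrt(2^n) = 2^(n/2) hashes.
Step 2: For 310-bit output: 2^(310/2) = 2^155.
Step 3: Approximately 2^155 hash computations needed.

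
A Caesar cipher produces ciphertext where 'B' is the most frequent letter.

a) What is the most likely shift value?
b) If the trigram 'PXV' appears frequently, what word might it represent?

Step 1: In English, 'E' is the most frequent letter (12.7%).
Step 2: The most frequent ciphertext letter is 'B' (position 1).
Step 3: Shift = (1 - 4) mod 26 = 23.
Step 4: Decrypt 'PXV' by shifting back 23:
  P -> S
  X -> A
  V -> Y
Step 5: 'PXV' decrypts to 'SAY'.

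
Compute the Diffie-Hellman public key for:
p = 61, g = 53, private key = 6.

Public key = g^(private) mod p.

Step 1: A = g^a mod p = 53^6 mod 61.
  53^1 mod 61 = 53
  53^2 mod 61 = (53 * 53) mod 61 = 3
  53^3 mod 61 = (3 * 53) mod 61 = 37
  53^4 mod 61 = (37 * 53) mod 61 = 9
  53^5 mod 61 = (9 * 53) mod 61 = 50
  53^6 mod 61 = (50 * 53) mod 61 = 27
Result: A = 27.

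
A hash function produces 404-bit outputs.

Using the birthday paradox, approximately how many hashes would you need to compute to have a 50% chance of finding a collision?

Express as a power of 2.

Step 1: The birthday paradox gives collision probability ~50% after sqrt(2^n) = 2^(n/2) hashes.
Step 2: For 404-bit output: 2^(404/2) = 2^202.
Step 3: Approximately 2^202 hash computations needed.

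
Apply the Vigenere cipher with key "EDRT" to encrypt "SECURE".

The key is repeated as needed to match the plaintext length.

Step 1: Repeat key to match plaintext length:
  Plaintext: SECURE
  Key:       EDRTED
Step 2: Encrypt each letter:
  S(18) + E(4) = (18+4) mod 26 = 22 = W
  E(4) + D(3) = (4+3) mod 26 = 7 = H
  C(2) + R(17) = (2+17) mod 26 = 19 = T
  U(20) + T(19) = (20+19) mod 26 = 13 = N
  R(17) + E(4) = (17+4) mod 26 = 21 = V
  E(4) + D(3) = (4+3) mod 26 = 7 = H
Ciphertext: WHTNVH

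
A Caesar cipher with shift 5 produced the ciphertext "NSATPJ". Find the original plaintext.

Step 1: Reverse the shift by subtracting 5 from each letter position.
  N (position 13) -> position (13-5) mod 26 = 8 -> I
  S (position 18) -> position (18-5) mod 26 = 13 -> N
  A (position 0) -> position (0-5) mod 26 = 21 -> V
  T (position 19) -> position (19-5) mod 26 = 14 -> O
  P (position 15) -> position (15-5) mod 26 = 10 -> K
  J (position 9) -> position (9-5) mod 26 = 4 -> E
Decrypted message: INVOKE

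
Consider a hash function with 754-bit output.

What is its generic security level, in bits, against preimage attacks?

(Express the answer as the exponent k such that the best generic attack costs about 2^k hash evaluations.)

Step 1: The hash has a 754-bit output.
Step 2: Preimage resistance means: given a digest h(x), it should be infeasible to find any input that hashes to it.
With a 754-bit output there are 2^754 possible digests, so a generic brute-force preimage search costs about 2^754 evaluations.
Step 3: Security level = 754 bits.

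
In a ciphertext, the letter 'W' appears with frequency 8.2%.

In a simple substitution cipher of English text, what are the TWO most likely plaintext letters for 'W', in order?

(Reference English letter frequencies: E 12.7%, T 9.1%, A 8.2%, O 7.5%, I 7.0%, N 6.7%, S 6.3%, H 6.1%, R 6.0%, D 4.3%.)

Step 1: Observed frequency of 'W' is 8.2%.
Step 2: Compute distances to each reference frequency and sort:
  A (8.2%): difference = 0.0% <-- BEST
  O (7.5%): difference = 0.7% <-- RUNNER-UP
  T (9.1%): difference = 0.9%
  I (7.0%): difference = 1.2%
  N (6.7%): difference = 1.5%
Step 3: Most likely is 'A' (8.2%, diff 0.0%); second most likely is 'O' (7.5%, diff 0.7%).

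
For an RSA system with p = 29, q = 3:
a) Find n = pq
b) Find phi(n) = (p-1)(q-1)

Step 1: n = p * q = 29 * 3 = 87.
Step 2: phi(n) = (p-1)(q-1) = 28 * 2 = 56.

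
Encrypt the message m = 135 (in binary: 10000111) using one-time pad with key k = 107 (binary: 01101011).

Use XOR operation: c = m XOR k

Step 1: Write out the XOR operation bit by bit:
  Message: 10000111
  Key:     01101011
  XOR:     11101100
Step 2: Convert to decimal: 11101100 = 236.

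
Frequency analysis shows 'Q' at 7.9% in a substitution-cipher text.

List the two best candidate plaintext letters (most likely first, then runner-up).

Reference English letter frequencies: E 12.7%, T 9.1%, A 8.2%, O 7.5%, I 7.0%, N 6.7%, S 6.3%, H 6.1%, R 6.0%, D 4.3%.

Step 1: Observed frequency of 'Q' is 7.9%.
Step 2: Compute distances to each reference frequency and sort:
  A (8.2%): difference = 0.3% <-- BEST
  O (7.5%): difference = 0.4% <-- RUNNER-UP
  I (7.0%): difference = 0.9%
  T (9.1%): difference = 1.2%
  N (6.7%): difference = 1.2%
Step 3: Most likely is 'A' (8.2%, diff 0.3%); second most likely is 'O' (7.5%, diff 0.4%).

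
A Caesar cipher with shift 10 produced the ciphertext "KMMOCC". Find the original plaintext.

Step 1: Reverse the shift by subtracting 10 from each letter position.
  K (position 10) -> position (10-10) mod 26 = 0 -> A
  M (position 12) -> position (12-10) mod 26 = 2 -> C
  M (position 12) -> position (12-10) mod 26 = 2 -> C
  O (position 14) -> position (14-10) mod 26 = 4 -> E
  C (position 2) -> position (2-10) mod 26 = 18 -> S
  C (position 2) -> position (2-10) mod 26 = 18 -> S
Decrypted message: ACCESS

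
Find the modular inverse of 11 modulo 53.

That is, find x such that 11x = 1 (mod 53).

Step 1: We need x such that 11 * x = 1 (mod 53).
Step 2: Using the extended Euclidean algorithm or trial:
  11 * 29 = 319 = 6 * 53 + 1.
Step 3: Since 319 mod 53 = 1, the inverse is x = 29.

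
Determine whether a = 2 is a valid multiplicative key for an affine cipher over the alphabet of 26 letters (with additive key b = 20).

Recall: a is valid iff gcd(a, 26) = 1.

Step 1: Compute gcd(2, 26).
Step 2: gcd(2, 26) = 2.
Since gcd = 2 != 1, 2 shares a common factor with 26, so it cannot be used.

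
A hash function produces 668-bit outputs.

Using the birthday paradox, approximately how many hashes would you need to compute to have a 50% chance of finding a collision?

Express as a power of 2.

Step 1: The birthday paradox gives collision probability ~50% after sqrt(2^n) = 2^(n/2) hashes.
Step 2: For 668-bit output: 2^(668/2) = 2^334.
Step 3: Approximately 2^334 hash computations needed.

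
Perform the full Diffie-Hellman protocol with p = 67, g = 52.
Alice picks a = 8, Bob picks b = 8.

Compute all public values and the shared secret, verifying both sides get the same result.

Step 1: A = g^a mod p = 52^8 mod 67 = 59.
Step 2: B = g^b mod p = 52^8 mod 67 = 59.
Step 3: Alice computes s = B^a mod p = 59^8 mod 67 = 14.
Step 4: Bob computes s = A^b mod p = 59^8 mod 67 = 14.
Both sides agree: shared secret = 14.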